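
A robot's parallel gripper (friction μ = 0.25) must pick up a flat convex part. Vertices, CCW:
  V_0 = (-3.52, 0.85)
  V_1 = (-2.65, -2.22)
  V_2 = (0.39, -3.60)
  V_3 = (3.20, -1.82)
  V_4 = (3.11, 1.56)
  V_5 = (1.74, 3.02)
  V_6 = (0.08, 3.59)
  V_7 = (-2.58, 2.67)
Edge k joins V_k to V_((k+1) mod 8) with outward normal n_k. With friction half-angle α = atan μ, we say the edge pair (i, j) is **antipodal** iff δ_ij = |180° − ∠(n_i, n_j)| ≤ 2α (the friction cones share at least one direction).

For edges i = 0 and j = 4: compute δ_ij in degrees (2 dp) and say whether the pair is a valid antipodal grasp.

α = atan 0.25 = 14.04°;  2α = 28.07°
edge 0: e_0 = (+0.87, -3.07);  n_0 = (-0.9621, -0.2727)
edge 4: e_4 = (-1.37, +1.46);  n_4 = (+0.7292, +0.6843)
∠(n_0, n_4) = 152.64°
δ = |180° − 152.64°| = 27.36°
27.36° ≤ 2α = 28.07°  →  valid

δ = 27.36°, valid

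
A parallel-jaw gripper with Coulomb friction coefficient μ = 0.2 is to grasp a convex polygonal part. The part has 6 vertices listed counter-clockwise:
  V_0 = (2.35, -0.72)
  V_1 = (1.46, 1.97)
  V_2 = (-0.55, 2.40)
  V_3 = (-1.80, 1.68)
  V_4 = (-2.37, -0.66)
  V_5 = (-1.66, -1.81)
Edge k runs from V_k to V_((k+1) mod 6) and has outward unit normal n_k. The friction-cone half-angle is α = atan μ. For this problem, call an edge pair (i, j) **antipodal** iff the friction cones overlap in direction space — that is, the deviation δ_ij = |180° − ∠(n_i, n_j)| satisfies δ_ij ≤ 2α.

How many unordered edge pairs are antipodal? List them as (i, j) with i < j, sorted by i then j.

count = 2; pairs: (0,4), (2,5)

α = atan 0.2 = 11.31°;  2α = 22.62°
n_0 = (+0.9494, +0.3141)
n_1 = (+0.2092, +0.9779)
n_2 = (-0.4991, +0.8665)
n_3 = (-0.9716, +0.2367)
n_4 = (-0.8509, -0.5253)
n_5 = (+0.2623, -0.9650)
  (0,1): δ = 120.38°  ·
  (0,2): δ = 78.37°  ·
  (0,3): δ = 32.00°  ·
  (0,4): δ = 13.38°  ✓
  (0,5): δ = 86.90°  ·
  (1,2): δ = 137.98°  ·
  (1,3): δ = 91.61°  ·
  (1,4): δ = 46.23°  ·
  (1,5): δ = 27.28°  ·
  (2,3): δ = 133.63°  ·
  (2,4): δ = 88.25°  ·
  (2,5): δ = 14.74°  ✓
  (3,4): δ = 134.62°  ·
  (3,5): δ = 61.10°  ·
  (4,5): δ = 106.48°  ·
antipodal pairs: 2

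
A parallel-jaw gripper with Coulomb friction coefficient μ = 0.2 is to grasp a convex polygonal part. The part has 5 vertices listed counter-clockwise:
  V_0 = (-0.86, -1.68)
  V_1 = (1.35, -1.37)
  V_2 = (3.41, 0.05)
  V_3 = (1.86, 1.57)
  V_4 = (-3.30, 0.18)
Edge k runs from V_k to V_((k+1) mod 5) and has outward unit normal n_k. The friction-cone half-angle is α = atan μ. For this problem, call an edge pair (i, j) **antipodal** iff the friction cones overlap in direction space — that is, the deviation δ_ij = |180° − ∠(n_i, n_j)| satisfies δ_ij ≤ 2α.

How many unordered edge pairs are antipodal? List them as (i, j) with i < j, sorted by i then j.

α = atan 0.2 = 11.31°;  2α = 22.62°
n_0 = (+0.1389, -0.9903)
n_1 = (+0.5675, -0.8233)
n_2 = (+0.7002, +0.7140)
n_3 = (-0.2601, +0.9656)
n_4 = (-0.6062, -0.7953)
  (0,1): δ = 153.41°  ·
  (0,2): δ = 52.42°  ·
  (0,3): δ = 7.09°  ✓
  (0,4): δ = 134.70°  ·
  (1,2): δ = 79.02°  ·
  (1,3): δ = 19.50°  ✓
  (1,4): δ = 108.10°  ·
  (2,3): δ = 120.48°  ·
  (2,4): δ = 7.12°  ✓
  (3,4): δ = 52.39°  ·
antipodal pairs: 3

count = 3; pairs: (0,3), (1,3), (2,4)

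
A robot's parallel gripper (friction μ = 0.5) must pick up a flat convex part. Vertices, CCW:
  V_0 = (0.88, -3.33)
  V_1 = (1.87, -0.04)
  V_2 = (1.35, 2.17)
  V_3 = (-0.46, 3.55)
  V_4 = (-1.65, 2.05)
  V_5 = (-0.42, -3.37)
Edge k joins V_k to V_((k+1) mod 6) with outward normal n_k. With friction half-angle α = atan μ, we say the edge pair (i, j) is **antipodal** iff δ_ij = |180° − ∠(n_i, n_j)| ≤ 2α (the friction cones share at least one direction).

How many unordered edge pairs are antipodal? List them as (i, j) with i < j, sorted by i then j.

count = 7; pairs: (0,3), (0,4), (1,3), (1,4), (2,4), (2,5), (3,5)

α = atan 0.5 = 26.57°;  2α = 53.13°
n_0 = (+0.9576, -0.2881)
n_1 = (+0.9734, +0.2290)
n_2 = (+0.6063, +0.7952)
n_3 = (-0.7834, +0.6215)
n_4 = (-0.9752, -0.2213)
n_5 = (+0.0308, -0.9995)
  (0,1): δ = 150.01°  ·
  (0,2): δ = 110.58°  ·
  (0,3): δ = 21.68°  ✓
  (0,4): δ = 29.53°  ✓
  (0,5): δ = 108.51°  ·
  (1,2): δ = 140.56°  ·
  (1,3): δ = 51.67°  ✓
  (1,4): δ = 0.45°  ✓
  (1,5): δ = 78.52°  ·
  (2,3): δ = 91.10°  ·
  (2,4): δ = 39.89°  ✓
  (2,5): δ = 39.09°  ✓
  (3,4): δ = 128.79°  ·
  (3,5): δ = 49.81°  ✓
  (4,5): δ = 101.02°  ·
antipodal pairs: 7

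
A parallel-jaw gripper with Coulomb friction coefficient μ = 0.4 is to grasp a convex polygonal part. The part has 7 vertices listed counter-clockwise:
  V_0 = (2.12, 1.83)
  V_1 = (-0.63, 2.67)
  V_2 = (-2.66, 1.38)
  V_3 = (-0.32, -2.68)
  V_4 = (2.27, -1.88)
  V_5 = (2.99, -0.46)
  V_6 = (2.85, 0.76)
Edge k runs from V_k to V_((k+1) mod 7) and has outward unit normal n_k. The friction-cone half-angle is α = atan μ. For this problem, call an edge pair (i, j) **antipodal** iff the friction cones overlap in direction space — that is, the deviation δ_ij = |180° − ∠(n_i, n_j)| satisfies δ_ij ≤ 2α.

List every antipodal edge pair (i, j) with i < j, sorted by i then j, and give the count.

α = atan 0.4 = 21.80°;  2α = 43.60°
n_0 = (+0.2921, +0.9564)
n_1 = (-0.5363, +0.8440)
n_2 = (-0.8664, -0.4994)
n_3 = (+0.2951, -0.9555)
n_4 = (+0.8919, -0.4522)
n_5 = (+0.9935, +0.1140)
n_6 = (+0.8261, +0.5636)
  (0,1): δ = 130.58°  ·
  (0,2): δ = 43.06°  ✓
  (0,3): δ = 34.15°  ✓
  (0,4): δ = 80.10°  ·
  (0,5): δ = 113.53°  ·
  (0,6): δ = 141.29°  ·
  (1,2): δ = 92.48°  ·
  (1,3): δ = 15.27°  ✓
  (1,4): δ = 30.68°  ✓
  (1,5): δ = 64.11°  ·
  (1,6): δ = 91.87°  ·
  (2,3): δ = 102.79°  ·
  (2,4): δ = 56.84°  ·
  (2,5): δ = 23.41°  ✓
  (2,6): δ = 4.35°  ✓
  (3,4): δ = 134.05°  ·
  (3,5): δ = 100.62°  ·
  (3,6): δ = 72.86°  ·
  (4,5): δ = 146.57°  ·
  (4,6): δ = 118.81°  ·
  (5,6): δ = 152.24°  ·
antipodal pairs: 6

count = 6; pairs: (0,2), (0,3), (1,3), (1,4), (2,5), (2,6)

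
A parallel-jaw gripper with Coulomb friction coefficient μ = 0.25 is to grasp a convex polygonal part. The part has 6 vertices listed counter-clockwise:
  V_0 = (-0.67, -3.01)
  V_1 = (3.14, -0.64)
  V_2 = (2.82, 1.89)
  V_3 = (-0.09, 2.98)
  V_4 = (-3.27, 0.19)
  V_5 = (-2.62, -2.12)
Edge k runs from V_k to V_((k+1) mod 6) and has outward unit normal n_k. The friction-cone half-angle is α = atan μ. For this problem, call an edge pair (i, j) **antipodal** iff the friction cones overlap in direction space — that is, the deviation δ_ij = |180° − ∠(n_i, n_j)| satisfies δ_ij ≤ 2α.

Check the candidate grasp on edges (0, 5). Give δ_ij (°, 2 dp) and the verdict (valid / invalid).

α = atan 0.25 = 14.04°;  2α = 28.07°
edge 0: e_0 = (+3.81, +2.37);  n_0 = (+0.5282, -0.8491)
edge 5: e_5 = (+1.95, -0.89);  n_5 = (-0.4152, -0.9097)
∠(n_0, n_5) = 56.42°
δ = |180° − 56.42°| = 123.58°
123.58° > 2α = 28.07°  →  invalid

δ = 123.58°, invalid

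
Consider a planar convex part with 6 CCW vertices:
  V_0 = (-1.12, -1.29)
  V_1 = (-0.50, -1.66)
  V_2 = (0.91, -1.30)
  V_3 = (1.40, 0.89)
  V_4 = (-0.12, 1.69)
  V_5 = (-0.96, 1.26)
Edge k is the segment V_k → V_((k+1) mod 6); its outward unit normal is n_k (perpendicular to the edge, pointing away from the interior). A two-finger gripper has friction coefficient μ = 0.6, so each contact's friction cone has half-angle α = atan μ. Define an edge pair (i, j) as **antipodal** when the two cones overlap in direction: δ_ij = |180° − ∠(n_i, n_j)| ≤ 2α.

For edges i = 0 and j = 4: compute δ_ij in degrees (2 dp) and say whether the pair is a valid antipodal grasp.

α = atan 0.6 = 30.96°;  2α = 61.93°
edge 0: e_0 = (+0.62, -0.37);  n_0 = (-0.5125, -0.8587)
edge 4: e_4 = (-0.84, -0.43);  n_4 = (-0.4557, +0.8901)
∠(n_0, n_4) = 122.06°
δ = |180° − 122.06°| = 57.94°
57.94° ≤ 2α = 61.93°  →  valid

δ = 57.94°, valid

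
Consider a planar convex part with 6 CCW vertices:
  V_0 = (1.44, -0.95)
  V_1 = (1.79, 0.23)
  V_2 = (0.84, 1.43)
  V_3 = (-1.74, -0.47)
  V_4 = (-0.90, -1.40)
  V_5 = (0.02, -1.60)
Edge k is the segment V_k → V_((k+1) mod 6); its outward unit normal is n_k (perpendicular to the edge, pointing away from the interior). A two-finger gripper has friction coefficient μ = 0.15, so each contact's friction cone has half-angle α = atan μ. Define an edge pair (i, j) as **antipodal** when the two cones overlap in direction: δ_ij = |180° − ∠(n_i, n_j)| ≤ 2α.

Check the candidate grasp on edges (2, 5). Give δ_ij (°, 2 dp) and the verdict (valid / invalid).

α = atan 0.15 = 8.53°;  2α = 17.06°
edge 2: e_2 = (-2.58, -1.90);  n_2 = (-0.5930, +0.8052)
edge 5: e_5 = (+1.42, +0.65);  n_5 = (+0.4162, -0.9093)
∠(n_2, n_5) = 168.23°
δ = |180° − 168.23°| = 11.77°
11.77° ≤ 2α = 17.06°  →  valid

δ = 11.77°, valid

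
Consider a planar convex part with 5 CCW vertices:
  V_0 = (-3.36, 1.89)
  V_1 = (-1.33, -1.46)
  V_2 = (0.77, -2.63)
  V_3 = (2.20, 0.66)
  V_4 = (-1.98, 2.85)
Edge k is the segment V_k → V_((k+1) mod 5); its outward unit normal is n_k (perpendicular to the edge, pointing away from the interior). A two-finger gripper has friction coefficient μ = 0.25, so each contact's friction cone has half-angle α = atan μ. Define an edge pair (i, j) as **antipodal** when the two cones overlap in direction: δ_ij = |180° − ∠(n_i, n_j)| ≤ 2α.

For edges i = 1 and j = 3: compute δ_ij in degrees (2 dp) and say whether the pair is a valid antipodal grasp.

α = atan 0.25 = 14.04°;  2α = 28.07°
edge 1: e_1 = (+2.10, -1.17);  n_1 = (-0.4867, -0.8736)
edge 3: e_3 = (-4.18, +2.19);  n_3 = (+0.4641, +0.8858)
∠(n_1, n_3) = 178.53°
δ = |180° − 178.53°| = 1.47°
1.47° ≤ 2α = 28.07°  →  valid

δ = 1.47°, valid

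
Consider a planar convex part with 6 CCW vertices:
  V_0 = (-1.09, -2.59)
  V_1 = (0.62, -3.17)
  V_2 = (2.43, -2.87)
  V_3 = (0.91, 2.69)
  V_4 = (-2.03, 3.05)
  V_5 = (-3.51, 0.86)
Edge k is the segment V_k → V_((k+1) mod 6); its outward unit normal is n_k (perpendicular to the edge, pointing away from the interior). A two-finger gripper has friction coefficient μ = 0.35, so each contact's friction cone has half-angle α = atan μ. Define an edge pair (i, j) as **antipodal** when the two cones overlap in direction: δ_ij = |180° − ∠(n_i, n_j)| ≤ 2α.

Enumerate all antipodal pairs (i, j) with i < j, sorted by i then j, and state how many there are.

α = atan 0.35 = 19.29°;  2α = 38.58°
n_0 = (-0.3212, -0.9470)
n_1 = (+0.1635, -0.9865)
n_2 = (+0.9646, +0.2637)
n_3 = (+0.1215, +0.9926)
n_4 = (-0.8285, +0.5599)
n_5 = (-0.8187, -0.5743)
  (0,1): δ = 151.85°  ·
  (0,2): δ = 55.97°  ·
  (0,3): δ = 11.75°  ✓
  (0,4): δ = 74.69°  ·
  (0,5): δ = 143.78°  ·
  (1,2): δ = 84.12°  ·
  (1,3): δ = 16.39°  ✓
  (1,4): δ = 46.54°  ·
  (1,5): δ = 115.64°  ·
  (2,3): δ = 112.27°  ·
  (2,4): δ = 49.34°  ·
  (2,5): δ = 19.76°  ✓
  (3,4): δ = 117.07°  ·
  (3,5): δ = 47.97°  ·
  (4,5): δ = 110.90°  ·
antipodal pairs: 3

count = 3; pairs: (0,3), (1,3), (2,5)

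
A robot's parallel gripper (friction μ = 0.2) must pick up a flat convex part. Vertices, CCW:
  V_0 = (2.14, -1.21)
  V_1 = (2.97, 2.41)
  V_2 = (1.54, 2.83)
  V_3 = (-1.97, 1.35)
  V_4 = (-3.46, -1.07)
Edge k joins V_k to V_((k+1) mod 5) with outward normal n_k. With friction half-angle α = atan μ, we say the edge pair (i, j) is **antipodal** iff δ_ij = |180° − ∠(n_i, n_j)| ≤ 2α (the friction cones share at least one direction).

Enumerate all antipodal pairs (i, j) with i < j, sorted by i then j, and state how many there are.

α = atan 0.2 = 11.31°;  2α = 22.62°
n_0 = (+0.9747, -0.2235)
n_1 = (+0.2818, +0.9595)
n_2 = (-0.3885, +0.9214)
n_3 = (-0.8515, +0.5243)
n_4 = (-0.0250, -0.9997)
  (0,1): δ = 93.45°  ·
  (0,2): δ = 54.22°  ·
  (0,3): δ = 18.71°  ✓
  (0,4): δ = 101.48°  ·
  (1,2): δ = 140.77°  ·
  (1,3): δ = 105.25°  ·
  (1,4): δ = 14.94°  ✓
  (2,3): δ = 144.48°  ·
  (2,4): δ = 24.29°  ·
  (3,4): δ = 59.81°  ·
antipodal pairs: 2

count = 2; pairs: (0,3), (1,4)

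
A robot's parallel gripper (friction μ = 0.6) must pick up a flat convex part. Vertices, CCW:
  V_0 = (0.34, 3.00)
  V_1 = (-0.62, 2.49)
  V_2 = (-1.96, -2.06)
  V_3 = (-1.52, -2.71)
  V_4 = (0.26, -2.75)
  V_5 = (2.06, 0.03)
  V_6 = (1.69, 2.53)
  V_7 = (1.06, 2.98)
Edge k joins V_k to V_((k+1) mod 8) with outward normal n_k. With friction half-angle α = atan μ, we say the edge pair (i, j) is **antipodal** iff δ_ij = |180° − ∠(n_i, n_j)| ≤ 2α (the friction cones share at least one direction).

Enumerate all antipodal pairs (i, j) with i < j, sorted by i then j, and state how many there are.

count = 10; pairs: (0,3), (0,4), (1,4), (1,5), (2,5), (2,6), (2,7), (3,6), (3,7), (4,7)

α = atan 0.6 = 30.96°;  2α = 61.93°
n_0 = (-0.4692, +0.8831)
n_1 = (-0.9593, +0.2825)
n_2 = (-0.8281, -0.5606)
n_3 = (-0.0225, -0.9997)
n_4 = (+0.8394, -0.5435)
n_5 = (+0.9892, +0.1464)
n_6 = (+0.5812, +0.8137)
n_7 = (+0.0278, +0.9996)
  (0,1): δ = 134.39°  ·
  (0,2): δ = 83.88°  ·
  (0,3): δ = 29.27°  ✓
  (0,4): δ = 29.10°  ✓
  (0,5): δ = 70.44°  ·
  (0,6): δ = 116.48°  ·
  (0,7): δ = 150.43°  ·
  (1,2): δ = 129.50°  ·
  (1,3): δ = 74.88°  ·
  (1,4): δ = 16.51°  ✓
  (1,5): δ = 24.83°  ✓
  (1,6): δ = 70.87°  ·
  (1,7): δ = 104.82°  ·
  (2,3): δ = 125.38°  ·
  (2,4): δ = 67.02°  ·
  (2,5): δ = 25.68°  ✓
  (2,6): δ = 20.37°  ✓
  (2,7): δ = 54.31°  ✓
  (3,4): δ = 121.64°  ·
  (3,5): δ = 80.29°  ·
  (3,6): δ = 34.25°  ✓
  (3,7): δ = 0.30°  ✓
  (4,5): δ = 138.66°  ·
  (4,6): δ = 92.62°  ·
  (4,7): δ = 58.67°  ✓
  (5,6): δ = 133.96°  ·
  (5,7): δ = 100.01°  ·
  (6,7): δ = 146.05°  ·
antipodal pairs: 10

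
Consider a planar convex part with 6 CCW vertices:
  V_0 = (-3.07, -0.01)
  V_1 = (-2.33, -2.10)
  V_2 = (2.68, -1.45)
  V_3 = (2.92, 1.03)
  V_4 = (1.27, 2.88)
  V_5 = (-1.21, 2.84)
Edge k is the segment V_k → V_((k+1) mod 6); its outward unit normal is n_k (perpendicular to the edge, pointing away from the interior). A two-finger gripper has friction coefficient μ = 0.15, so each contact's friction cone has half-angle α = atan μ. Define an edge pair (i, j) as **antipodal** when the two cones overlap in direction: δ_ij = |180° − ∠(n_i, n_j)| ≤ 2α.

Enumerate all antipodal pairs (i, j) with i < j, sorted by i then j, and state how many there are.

α = atan 0.15 = 8.53°;  2α = 17.06°
n_0 = (-0.9427, -0.3338)
n_1 = (+0.1287, -0.9917)
n_2 = (+0.9954, -0.0963)
n_3 = (+0.7463, +0.6656)
n_4 = (-0.0161, +0.9999)
n_5 = (-0.8374, +0.5465)
  (0,1): δ = 102.11°  ·
  (0,2): δ = 25.02°  ·
  (0,3): δ = 22.23°  ·
  (0,4): δ = 71.43°  ·
  (0,5): δ = 127.37°  ·
  (1,2): δ = 102.92°  ·
  (1,3): δ = 55.66°  ·
  (1,4): δ = 6.47°  ✓
  (1,5): δ = 49.48°  ·
  (2,3): δ = 132.74°  ·
  (2,4): δ = 83.55°  ·
  (2,5): δ = 27.60°  ·
  (3,4): δ = 130.81°  ·
  (3,5): δ = 74.86°  ·
  (4,5): δ = 124.05°  ·
antipodal pairs: 1

count = 1; pairs: (1,4)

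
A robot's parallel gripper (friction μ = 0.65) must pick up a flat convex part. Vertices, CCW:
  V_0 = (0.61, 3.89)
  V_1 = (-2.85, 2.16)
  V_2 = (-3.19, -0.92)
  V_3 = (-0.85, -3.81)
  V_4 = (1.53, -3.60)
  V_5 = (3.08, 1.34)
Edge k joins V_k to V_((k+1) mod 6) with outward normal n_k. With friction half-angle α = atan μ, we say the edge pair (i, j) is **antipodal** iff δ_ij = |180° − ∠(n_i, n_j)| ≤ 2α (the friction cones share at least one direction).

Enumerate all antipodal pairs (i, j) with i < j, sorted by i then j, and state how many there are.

count = 7; pairs: (0,3), (0,4), (1,4), (1,5), (2,4), (2,5), (3,5)

α = atan 0.65 = 33.02°;  2α = 66.05°
n_0 = (-0.4472, +0.8944)
n_1 = (-0.9940, +0.1097)
n_2 = (-0.7772, -0.6293)
n_3 = (+0.0879, -0.9961)
n_4 = (+0.9541, -0.2994)
n_5 = (+0.7183, +0.6957)
  (0,1): δ = 122.86°  ·
  (0,2): δ = 77.57°  ·
  (0,3): δ = 21.52°  ✓
  (0,4): δ = 46.01°  ✓
  (0,5): δ = 107.52°  ·
  (1,2): δ = 134.70°  ·
  (1,3): δ = 78.66°  ·
  (1,4): δ = 11.12°  ✓
  (1,5): δ = 50.39°  ✓
  (2,3): δ = 123.95°  ·
  (2,4): δ = 56.42°  ✓
  (2,5): δ = 5.09°  ✓
  (3,4): δ = 112.46°  ·
  (3,5): δ = 50.96°  ✓
  (4,5): δ = 118.49°  ·
antipodal pairs: 7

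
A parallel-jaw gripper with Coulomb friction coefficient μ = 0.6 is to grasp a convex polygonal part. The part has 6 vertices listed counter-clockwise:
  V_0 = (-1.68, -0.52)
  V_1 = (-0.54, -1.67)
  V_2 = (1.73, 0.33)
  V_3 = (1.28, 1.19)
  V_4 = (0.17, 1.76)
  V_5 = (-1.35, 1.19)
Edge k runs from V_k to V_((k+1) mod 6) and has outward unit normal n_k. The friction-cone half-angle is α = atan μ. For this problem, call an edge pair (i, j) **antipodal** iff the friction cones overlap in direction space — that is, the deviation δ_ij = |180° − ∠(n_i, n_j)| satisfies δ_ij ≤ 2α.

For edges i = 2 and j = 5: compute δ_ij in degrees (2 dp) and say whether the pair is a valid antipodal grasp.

α = atan 0.6 = 30.96°;  2α = 61.93°
edge 2: e_2 = (-0.45, +0.86);  n_2 = (+0.8860, +0.4636)
edge 5: e_5 = (-0.33, -1.71);  n_5 = (-0.9819, +0.1895)
∠(n_2, n_5) = 141.46°
δ = |180° − 141.46°| = 38.54°
38.54° ≤ 2α = 61.93°  →  valid

δ = 38.54°, valid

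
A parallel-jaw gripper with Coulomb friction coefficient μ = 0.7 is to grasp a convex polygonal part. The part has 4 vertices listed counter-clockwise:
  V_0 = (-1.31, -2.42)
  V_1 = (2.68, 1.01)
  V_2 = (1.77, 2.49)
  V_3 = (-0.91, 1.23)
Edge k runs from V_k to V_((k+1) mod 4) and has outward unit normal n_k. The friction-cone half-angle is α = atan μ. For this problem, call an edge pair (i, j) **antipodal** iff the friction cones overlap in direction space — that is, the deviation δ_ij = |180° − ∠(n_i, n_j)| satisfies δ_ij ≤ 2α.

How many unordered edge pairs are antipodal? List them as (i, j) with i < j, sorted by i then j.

α = atan 0.7 = 34.99°;  2α = 69.98°
n_0 = (+0.6519, -0.7583)
n_1 = (+0.8519, +0.5238)
n_2 = (-0.4255, +0.9050)
n_3 = (-0.9940, +0.1089)
  (0,1): δ = 99.10°  ·
  (0,2): δ = 15.50°  ✓
  (0,3): δ = 43.06°  ✓
  (1,2): δ = 96.41°  ·
  (1,3): δ = 37.84°  ✓
  (2,3): δ = 121.43°  ·
antipodal pairs: 3

count = 3; pairs: (0,2), (0,3), (1,3)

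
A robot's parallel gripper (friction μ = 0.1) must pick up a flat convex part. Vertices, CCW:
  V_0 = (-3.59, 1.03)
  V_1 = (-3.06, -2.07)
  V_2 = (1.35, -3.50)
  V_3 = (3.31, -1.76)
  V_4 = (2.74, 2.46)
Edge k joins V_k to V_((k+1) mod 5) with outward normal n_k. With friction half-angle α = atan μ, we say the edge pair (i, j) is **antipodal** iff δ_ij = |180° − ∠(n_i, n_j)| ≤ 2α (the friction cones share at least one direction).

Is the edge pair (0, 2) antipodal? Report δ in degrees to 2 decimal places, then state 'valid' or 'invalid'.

δ = 58.10°, invalid

α = atan 0.1 = 5.71°;  2α = 11.42°
edge 0: e_0 = (+0.53, -3.10);  n_0 = (-0.9857, -0.1685)
edge 2: e_2 = (+1.96, +1.74);  n_2 = (+0.6639, -0.7478)
∠(n_0, n_2) = 121.90°
δ = |180° − 121.90°| = 58.10°
58.10° > 2α = 11.42°  →  invalid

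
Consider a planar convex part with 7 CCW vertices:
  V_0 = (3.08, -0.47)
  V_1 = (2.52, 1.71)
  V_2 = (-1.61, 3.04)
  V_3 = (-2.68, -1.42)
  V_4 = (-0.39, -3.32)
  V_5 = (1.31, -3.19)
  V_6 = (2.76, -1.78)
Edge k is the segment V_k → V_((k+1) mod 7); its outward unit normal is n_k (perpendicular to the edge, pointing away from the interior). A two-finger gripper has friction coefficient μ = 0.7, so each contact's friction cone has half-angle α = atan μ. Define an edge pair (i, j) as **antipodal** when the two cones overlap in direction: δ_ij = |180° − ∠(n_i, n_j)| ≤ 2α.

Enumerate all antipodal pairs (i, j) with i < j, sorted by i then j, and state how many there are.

count = 8; pairs: (0,2), (0,3), (1,3), (1,4), (1,5), (2,5), (2,6), (3,6)

α = atan 0.7 = 34.99°;  2α = 69.98°
n_0 = (+0.9686, +0.2488)
n_1 = (+0.3065, +0.9519)
n_2 = (-0.9724, +0.2333)
n_3 = (-0.6385, -0.7696)
n_4 = (+0.0762, -0.9971)
n_5 = (+0.6971, -0.7169)
n_6 = (+0.9714, -0.2373)
  (0,1): δ = 122.26°  ·
  (0,2): δ = 27.90°  ✓
  (0,3): δ = 35.91°  ✓
  (0,4): δ = 79.97°  ·
  (0,5): δ = 119.79°  ·
  (0,6): δ = 151.87°  ·
  (1,2): δ = 85.64°  ·
  (1,3): δ = 21.83°  ✓
  (1,4): δ = 22.22°  ✓
  (1,5): δ = 62.05°  ✓
  (1,6): δ = 94.12°  ·
  (2,3): δ = 116.19°  ·
  (2,4): δ = 72.14°  ·
  (2,5): δ = 32.31°  ✓
  (2,6): δ = 0.24°  ✓
  (3,4): δ = 135.94°  ·
  (3,5): δ = 96.12°  ·
  (3,6): δ = 64.04°  ✓
  (4,5): δ = 140.17°  ·
  (4,6): δ = 108.10°  ·
  (5,6): δ = 147.93°  ·
antipodal pairs: 8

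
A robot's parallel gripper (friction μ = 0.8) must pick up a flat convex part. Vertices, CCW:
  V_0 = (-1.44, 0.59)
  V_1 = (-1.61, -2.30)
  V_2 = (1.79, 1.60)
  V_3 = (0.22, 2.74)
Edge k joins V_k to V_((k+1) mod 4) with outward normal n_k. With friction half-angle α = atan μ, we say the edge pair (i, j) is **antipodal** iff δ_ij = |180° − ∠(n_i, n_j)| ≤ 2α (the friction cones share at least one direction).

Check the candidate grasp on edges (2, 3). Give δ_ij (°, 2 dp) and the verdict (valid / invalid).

α = atan 0.8 = 38.66°;  2α = 77.32°
edge 2: e_2 = (-1.57, +1.14);  n_2 = (+0.5876, +0.8092)
edge 3: e_3 = (-1.66, -2.15);  n_3 = (-0.7915, +0.6111)
∠(n_2, n_3) = 88.31°
δ = |180° − 88.31°| = 91.69°
91.69° > 2α = 77.32°  →  invalid

δ = 91.69°, invalid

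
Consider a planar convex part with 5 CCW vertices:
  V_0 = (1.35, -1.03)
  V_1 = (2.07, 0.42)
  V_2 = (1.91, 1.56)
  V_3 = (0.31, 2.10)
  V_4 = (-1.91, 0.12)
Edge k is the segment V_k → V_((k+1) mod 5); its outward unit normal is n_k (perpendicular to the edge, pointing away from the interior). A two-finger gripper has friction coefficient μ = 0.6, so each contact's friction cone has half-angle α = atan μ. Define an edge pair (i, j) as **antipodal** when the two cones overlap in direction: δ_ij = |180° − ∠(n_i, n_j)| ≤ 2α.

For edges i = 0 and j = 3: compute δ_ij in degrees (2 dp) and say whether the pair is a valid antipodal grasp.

δ = 21.86°, valid

α = atan 0.6 = 30.96°;  2α = 61.93°
edge 0: e_0 = (+0.72, +1.45);  n_0 = (+0.8957, -0.4447)
edge 3: e_3 = (-2.22, -1.98);  n_3 = (-0.6656, +0.7463)
∠(n_0, n_3) = 158.14°
δ = |180° − 158.14°| = 21.86°
21.86° ≤ 2α = 61.93°  →  valid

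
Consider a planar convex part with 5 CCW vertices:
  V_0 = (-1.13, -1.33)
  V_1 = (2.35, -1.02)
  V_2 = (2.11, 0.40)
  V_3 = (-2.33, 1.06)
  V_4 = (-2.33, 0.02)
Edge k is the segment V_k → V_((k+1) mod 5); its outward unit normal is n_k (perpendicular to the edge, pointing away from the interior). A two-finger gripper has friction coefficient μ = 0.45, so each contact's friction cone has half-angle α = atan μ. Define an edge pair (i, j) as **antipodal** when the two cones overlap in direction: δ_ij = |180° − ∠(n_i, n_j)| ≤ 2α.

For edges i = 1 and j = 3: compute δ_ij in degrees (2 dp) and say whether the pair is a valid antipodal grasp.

δ = 9.59°, valid

α = atan 0.45 = 24.23°;  2α = 48.46°
edge 1: e_1 = (-0.24, +1.42);  n_1 = (+0.9860, +0.1667)
edge 3: e_3 = (+0.00, -1.04);  n_3 = (-1.0000, -0.0000)
∠(n_1, n_3) = 170.41°
δ = |180° − 170.41°| = 9.59°
9.59° ≤ 2α = 48.46°  →  valid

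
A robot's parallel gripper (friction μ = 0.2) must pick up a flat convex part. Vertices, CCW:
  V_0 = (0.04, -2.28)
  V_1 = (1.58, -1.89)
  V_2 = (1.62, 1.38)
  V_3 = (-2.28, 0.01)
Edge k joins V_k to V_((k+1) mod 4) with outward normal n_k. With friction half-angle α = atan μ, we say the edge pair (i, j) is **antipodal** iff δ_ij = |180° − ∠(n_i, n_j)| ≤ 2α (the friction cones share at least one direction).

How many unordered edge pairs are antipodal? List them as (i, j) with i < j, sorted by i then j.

count = 1; pairs: (0,2)

α = atan 0.2 = 11.31°;  2α = 22.62°
n_0 = (+0.2455, -0.9694)
n_1 = (+0.9999, -0.0122)
n_2 = (-0.3314, +0.9435)
n_3 = (-0.7025, -0.7117)
  (0,1): δ = 104.91°  ·
  (0,2): δ = 5.14°  ✓
  (0,3): δ = 121.16°  ·
  (1,2): δ = 69.94°  ·
  (1,3): δ = 46.07°  ·
  (2,3): δ = 63.98°  ·
antipodal pairs: 1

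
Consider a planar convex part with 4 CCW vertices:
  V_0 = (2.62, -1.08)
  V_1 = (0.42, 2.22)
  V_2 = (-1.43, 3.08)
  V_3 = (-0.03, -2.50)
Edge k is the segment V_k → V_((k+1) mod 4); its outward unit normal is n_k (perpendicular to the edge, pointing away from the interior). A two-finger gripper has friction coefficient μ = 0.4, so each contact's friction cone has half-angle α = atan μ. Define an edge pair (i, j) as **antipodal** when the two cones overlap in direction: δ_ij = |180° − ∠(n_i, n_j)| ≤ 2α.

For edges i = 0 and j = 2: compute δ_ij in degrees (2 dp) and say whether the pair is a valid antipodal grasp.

α = atan 0.4 = 21.80°;  2α = 43.60°
edge 0: e_0 = (-2.20, +3.30);  n_0 = (+0.8321, +0.5547)
edge 2: e_2 = (+1.40, -5.58);  n_2 = (-0.9699, -0.2434)
∠(n_0, n_2) = 160.39°
δ = |180° − 160.39°| = 19.61°
19.61° ≤ 2α = 43.60°  →  valid

δ = 19.61°, valid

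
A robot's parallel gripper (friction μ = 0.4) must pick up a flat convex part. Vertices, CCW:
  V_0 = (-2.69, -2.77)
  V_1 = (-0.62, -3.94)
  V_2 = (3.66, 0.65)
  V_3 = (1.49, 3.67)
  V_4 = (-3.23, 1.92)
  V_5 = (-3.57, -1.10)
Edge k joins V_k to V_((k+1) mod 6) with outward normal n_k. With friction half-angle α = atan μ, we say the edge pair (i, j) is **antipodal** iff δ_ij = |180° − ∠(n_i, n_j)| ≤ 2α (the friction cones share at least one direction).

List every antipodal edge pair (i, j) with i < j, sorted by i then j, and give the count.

count = 5; pairs: (0,2), (1,3), (1,4), (2,4), (2,5)

α = atan 0.4 = 21.80°;  2α = 43.60°
n_0 = (-0.4921, -0.8706)
n_1 = (+0.7314, -0.6820)
n_2 = (+0.8121, +0.5835)
n_3 = (-0.3476, +0.9376)
n_4 = (-0.9937, +0.1119)
n_5 = (-0.8847, -0.4662)
  (0,1): δ = 103.52°  ·
  (0,2): δ = 24.83°  ✓
  (0,3): δ = 49.82°  ·
  (0,4): δ = 113.05°  ·
  (0,5): δ = 147.26°  ·
  (1,2): δ = 101.30°  ·
  (1,3): δ = 26.66°  ✓
  (1,4): δ = 36.57°  ✓
  (1,5): δ = 70.79°  ·
  (2,3): δ = 105.36°  ·
  (2,4): δ = 42.12°  ✓
  (2,5): δ = 7.91°  ✓
  (3,4): δ = 116.77°  ·
  (3,5): δ = 82.56°  ·
  (4,5): δ = 145.79°  ·
antipodal pairs: 5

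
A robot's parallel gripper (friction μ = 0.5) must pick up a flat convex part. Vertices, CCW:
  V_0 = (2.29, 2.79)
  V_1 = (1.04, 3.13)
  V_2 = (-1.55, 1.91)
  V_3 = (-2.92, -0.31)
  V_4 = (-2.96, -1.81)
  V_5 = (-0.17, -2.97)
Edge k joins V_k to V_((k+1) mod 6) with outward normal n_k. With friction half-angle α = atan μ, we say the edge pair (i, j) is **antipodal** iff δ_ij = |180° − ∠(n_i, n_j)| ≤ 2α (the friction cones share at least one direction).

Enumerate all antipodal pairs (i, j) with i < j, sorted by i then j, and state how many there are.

α = atan 0.5 = 26.57°;  2α = 53.13°
n_0 = (+0.2625, +0.9649)
n_1 = (-0.4261, +0.9047)
n_2 = (-0.8510, +0.5252)
n_3 = (-0.9996, +0.0267)
n_4 = (-0.3839, -0.9234)
n_5 = (+0.9196, -0.3928)
  (0,1): δ = 139.56°  ·
  (0,2): δ = 106.46°  ·
  (0,3): δ = 76.31°  ·
  (0,4): δ = 7.36°  ✓
  (0,5): δ = 82.09°  ·
  (1,2): δ = 146.90°  ·
  (1,3): δ = 116.75°  ·
  (1,4): δ = 47.80°  ✓
  (1,5): δ = 41.65°  ✓
  (2,3): δ = 149.85°  ·
  (2,4): δ = 80.90°  ·
  (2,5): δ = 8.55°  ✓
  (3,4): δ = 111.05°  ·
  (3,5): δ = 21.60°  ✓
  (4,5): δ = 90.55°  ·
antipodal pairs: 5

count = 5; pairs: (0,4), (1,4), (1,5), (2,5), (3,5)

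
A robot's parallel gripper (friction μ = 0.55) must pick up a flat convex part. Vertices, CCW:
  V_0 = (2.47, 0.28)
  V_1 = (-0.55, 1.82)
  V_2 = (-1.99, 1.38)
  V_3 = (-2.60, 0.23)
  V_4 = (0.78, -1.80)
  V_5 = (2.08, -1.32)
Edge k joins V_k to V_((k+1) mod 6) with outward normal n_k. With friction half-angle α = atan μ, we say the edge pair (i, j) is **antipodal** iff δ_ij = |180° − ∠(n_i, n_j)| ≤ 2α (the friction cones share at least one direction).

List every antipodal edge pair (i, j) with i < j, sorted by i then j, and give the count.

α = atan 0.55 = 28.81°;  2α = 57.62°
n_0 = (+0.4543, +0.8909)
n_1 = (-0.2922, +0.9564)
n_2 = (-0.8834, +0.4686)
n_3 = (-0.5149, -0.8573)
n_4 = (+0.3464, -0.9381)
n_5 = (+0.9716, -0.2368)
  (0,1): δ = 135.99°  ·
  (0,2): δ = 90.92°  ·
  (0,3): δ = 3.97°  ✓
  (0,4): δ = 47.28°  ✓
  (0,5): δ = 103.32°  ·
  (1,2): δ = 134.93°  ·
  (1,3): δ = 47.98°  ✓
  (1,4): δ = 3.27°  ✓
  (1,5): δ = 59.31°  ·
  (2,3): δ = 93.05°  ·
  (2,4): δ = 41.79°  ✓
  (2,5): δ = 14.24°  ✓
  (3,4): δ = 128.75°  ·
  (3,5): δ = 72.71°  ·
  (4,5): δ = 123.96°  ·
antipodal pairs: 6

count = 6; pairs: (0,3), (0,4), (1,3), (1,4), (2,4), (2,5)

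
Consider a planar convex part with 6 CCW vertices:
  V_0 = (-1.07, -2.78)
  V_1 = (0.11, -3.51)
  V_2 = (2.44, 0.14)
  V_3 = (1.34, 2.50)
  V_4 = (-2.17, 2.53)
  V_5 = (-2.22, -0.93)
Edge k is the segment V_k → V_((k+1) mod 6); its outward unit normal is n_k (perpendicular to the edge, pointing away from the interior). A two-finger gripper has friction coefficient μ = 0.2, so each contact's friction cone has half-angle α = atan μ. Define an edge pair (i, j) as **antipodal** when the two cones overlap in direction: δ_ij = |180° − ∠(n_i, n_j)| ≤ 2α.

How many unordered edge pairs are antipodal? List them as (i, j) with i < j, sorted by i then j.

α = atan 0.2 = 11.31°;  2α = 22.62°
n_0 = (-0.5261, -0.8504)
n_1 = (+0.8429, -0.5381)
n_2 = (+0.9064, +0.4225)
n_3 = (+0.0085, +1.0000)
n_4 = (-0.9999, +0.0144)
n_5 = (-0.8493, -0.5279)
  (0,1): δ = 90.81°  ·
  (0,2): δ = 33.27°  ·
  (0,3): δ = 31.25°  ·
  (0,4): δ = 120.91°  ·
  (0,5): δ = 153.61°  ·
  (1,2): δ = 122.46°  ·
  (1,3): δ = 57.94°  ·
  (1,4): δ = 31.72°  ·
  (1,5): δ = 64.42°  ·
  (2,3): δ = 115.48°  ·
  (2,4): δ = 25.82°  ·
  (2,5): δ = 6.88°  ✓
  (3,4): δ = 90.34°  ·
  (3,5): δ = 57.64°  ·
  (4,5): δ = 147.31°  ·
antipodal pairs: 1

count = 1; pairs: (2,5)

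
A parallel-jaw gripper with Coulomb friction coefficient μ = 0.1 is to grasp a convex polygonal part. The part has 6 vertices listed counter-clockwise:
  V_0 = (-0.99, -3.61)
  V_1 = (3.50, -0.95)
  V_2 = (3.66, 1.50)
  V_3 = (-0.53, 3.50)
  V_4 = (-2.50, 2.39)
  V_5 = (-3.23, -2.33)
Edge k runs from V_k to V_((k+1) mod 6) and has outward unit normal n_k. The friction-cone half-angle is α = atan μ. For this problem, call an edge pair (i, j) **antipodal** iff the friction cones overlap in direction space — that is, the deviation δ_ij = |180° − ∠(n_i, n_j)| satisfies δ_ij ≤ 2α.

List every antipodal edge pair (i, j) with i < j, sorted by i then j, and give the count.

count = 3; pairs: (0,3), (1,4), (2,5)

α = atan 0.1 = 5.71°;  2α = 11.42°
n_0 = (+0.5097, -0.8604)
n_1 = (+0.9979, -0.0652)
n_2 = (+0.4308, +0.9025)
n_3 = (-0.4909, +0.8712)
n_4 = (-0.9883, +0.1528)
n_5 = (-0.4961, -0.8682)
  (0,1): δ = 124.38°  ·
  (0,2): δ = 56.16°  ·
  (0,3): δ = 1.24°  ✓
  (0,4): δ = 50.56°  ·
  (0,5): δ = 119.61°  ·
  (1,2): δ = 111.78°  ·
  (1,3): δ = 56.86°  ·
  (1,4): δ = 5.06°  ✓
  (1,5): δ = 63.99°  ·
  (2,3): δ = 125.08°  ·
  (2,4): δ = 73.28°  ·
  (2,5): δ = 4.23°  ✓
  (3,4): δ = 128.19°  ·
  (3,5): δ = 59.14°  ·
  (4,5): δ = 110.95°  ·
antipodal pairs: 3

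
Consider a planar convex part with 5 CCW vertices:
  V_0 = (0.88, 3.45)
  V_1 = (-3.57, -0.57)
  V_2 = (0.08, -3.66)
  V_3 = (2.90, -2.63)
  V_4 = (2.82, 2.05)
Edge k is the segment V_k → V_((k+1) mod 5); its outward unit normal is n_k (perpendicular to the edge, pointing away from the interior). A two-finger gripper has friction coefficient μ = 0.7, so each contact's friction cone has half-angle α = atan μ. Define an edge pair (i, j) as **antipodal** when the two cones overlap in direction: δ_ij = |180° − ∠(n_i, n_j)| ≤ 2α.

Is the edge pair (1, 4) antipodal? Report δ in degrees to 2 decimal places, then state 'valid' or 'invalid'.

α = atan 0.7 = 34.99°;  2α = 69.98°
edge 1: e_1 = (+3.65, -3.09);  n_1 = (-0.6461, -0.7632)
edge 4: e_4 = (-1.94, +1.40);  n_4 = (+0.5852, +0.8109)
∠(n_1, n_4) = 175.57°
δ = |180° − 175.57°| = 4.43°
4.43° ≤ 2α = 69.98°  →  valid

δ = 4.43°, valid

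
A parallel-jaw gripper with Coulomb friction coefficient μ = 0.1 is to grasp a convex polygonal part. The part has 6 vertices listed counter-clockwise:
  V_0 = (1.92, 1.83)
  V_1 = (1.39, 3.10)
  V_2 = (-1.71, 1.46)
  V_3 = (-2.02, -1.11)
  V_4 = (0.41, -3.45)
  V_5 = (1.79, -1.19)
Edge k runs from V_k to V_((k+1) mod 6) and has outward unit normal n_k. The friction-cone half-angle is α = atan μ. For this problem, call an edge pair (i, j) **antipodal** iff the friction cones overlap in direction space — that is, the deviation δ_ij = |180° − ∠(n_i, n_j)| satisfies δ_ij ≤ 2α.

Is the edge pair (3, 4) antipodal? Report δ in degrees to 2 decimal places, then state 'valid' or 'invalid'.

α = atan 0.1 = 5.71°;  2α = 11.42°
edge 3: e_3 = (+2.43, -2.34);  n_3 = (-0.6936, -0.7203)
edge 4: e_4 = (+1.38, +2.26);  n_4 = (+0.8535, -0.5211)
∠(n_3, n_4) = 102.51°
δ = |180° − 102.51°| = 77.49°
77.49° > 2α = 11.42°  →  invalid

δ = 77.49°, invalid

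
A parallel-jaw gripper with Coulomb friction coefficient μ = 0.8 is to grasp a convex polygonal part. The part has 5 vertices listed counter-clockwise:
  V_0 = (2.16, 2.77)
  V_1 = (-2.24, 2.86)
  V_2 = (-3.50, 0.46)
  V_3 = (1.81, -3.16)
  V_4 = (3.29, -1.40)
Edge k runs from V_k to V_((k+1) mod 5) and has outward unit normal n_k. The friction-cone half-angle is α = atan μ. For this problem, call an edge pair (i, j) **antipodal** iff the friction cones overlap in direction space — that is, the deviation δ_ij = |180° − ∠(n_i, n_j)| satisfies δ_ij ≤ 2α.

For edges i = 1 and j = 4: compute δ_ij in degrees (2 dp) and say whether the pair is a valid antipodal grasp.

α = atan 0.8 = 38.66°;  2α = 77.32°
edge 1: e_1 = (-1.26, -2.40);  n_1 = (-0.8854, +0.4648)
edge 4: e_4 = (-1.13, +4.17);  n_4 = (+0.9652, +0.2616)
∠(n_1, n_4) = 137.14°
δ = |180° − 137.14°| = 42.86°
42.86° ≤ 2α = 77.32°  →  valid

δ = 42.86°, valid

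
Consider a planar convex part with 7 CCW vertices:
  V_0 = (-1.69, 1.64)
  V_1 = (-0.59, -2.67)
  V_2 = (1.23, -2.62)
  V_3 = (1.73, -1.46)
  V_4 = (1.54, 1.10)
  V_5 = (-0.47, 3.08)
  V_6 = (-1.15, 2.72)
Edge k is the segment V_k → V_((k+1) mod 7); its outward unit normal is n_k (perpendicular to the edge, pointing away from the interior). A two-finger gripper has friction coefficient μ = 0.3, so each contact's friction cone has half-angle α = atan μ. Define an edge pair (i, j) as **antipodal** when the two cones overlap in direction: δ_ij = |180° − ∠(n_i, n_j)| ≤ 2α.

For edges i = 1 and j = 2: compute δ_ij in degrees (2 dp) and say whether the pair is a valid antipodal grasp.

α = atan 0.3 = 16.70°;  2α = 33.40°
edge 1: e_1 = (+1.82, +0.05);  n_1 = (+0.0275, -0.9996)
edge 2: e_2 = (+0.50, +1.16);  n_2 = (+0.9183, -0.3958)
∠(n_1, n_2) = 65.11°
δ = |180° − 65.11°| = 114.89°
114.89° > 2α = 33.40°  →  invalid

δ = 114.89°, invalid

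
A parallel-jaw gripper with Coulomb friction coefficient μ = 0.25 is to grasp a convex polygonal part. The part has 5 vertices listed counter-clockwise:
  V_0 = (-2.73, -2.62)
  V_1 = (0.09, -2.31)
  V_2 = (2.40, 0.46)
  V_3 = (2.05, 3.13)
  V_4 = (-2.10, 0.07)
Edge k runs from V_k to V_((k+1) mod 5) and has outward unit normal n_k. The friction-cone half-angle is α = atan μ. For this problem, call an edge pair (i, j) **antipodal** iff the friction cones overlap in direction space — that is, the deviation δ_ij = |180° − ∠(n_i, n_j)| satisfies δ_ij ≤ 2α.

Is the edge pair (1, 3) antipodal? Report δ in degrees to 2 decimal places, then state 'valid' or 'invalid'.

δ = 13.77°, valid

α = atan 0.25 = 14.04°;  2α = 28.07°
edge 1: e_1 = (+2.31, +2.77);  n_1 = (+0.7680, -0.6405)
edge 3: e_3 = (-4.15, -3.06);  n_3 = (-0.5935, +0.8049)
∠(n_1, n_3) = 166.23°
δ = |180° − 166.23°| = 13.77°
13.77° ≤ 2α = 28.07°  →  valid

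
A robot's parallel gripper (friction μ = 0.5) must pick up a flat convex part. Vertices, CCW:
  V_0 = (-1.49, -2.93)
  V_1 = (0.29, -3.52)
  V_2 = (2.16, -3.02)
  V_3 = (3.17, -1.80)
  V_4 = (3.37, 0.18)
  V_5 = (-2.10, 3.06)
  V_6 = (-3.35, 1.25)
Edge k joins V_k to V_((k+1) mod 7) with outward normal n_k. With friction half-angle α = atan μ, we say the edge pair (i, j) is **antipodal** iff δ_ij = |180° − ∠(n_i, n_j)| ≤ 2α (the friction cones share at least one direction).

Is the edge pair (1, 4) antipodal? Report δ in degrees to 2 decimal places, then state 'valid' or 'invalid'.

δ = 42.74°, valid

α = atan 0.5 = 26.57°;  2α = 53.13°
edge 1: e_1 = (+1.87, +0.50);  n_1 = (+0.2583, -0.9661)
edge 4: e_4 = (-5.47, +2.88);  n_4 = (+0.4659, +0.8848)
∠(n_1, n_4) = 137.26°
δ = |180° − 137.26°| = 42.74°
42.74° ≤ 2α = 53.13°  →  valid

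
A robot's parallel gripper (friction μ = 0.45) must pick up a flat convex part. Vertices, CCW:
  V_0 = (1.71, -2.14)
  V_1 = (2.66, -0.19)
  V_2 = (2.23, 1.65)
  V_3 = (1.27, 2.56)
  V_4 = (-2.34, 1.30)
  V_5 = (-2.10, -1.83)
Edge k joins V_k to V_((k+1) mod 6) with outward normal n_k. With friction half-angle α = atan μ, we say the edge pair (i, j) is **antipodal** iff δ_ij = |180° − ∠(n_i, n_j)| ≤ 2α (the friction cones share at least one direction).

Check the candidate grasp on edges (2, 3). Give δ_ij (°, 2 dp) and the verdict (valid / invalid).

α = atan 0.45 = 24.23°;  2α = 48.46°
edge 2: e_2 = (-0.96, +0.91);  n_2 = (+0.6880, +0.7258)
edge 3: e_3 = (-3.61, -1.26);  n_3 = (-0.3295, +0.9441)
∠(n_2, n_3) = 62.71°
δ = |180° − 62.71°| = 117.29°
117.29° > 2α = 48.46°  →  invalid

δ = 117.29°, invalid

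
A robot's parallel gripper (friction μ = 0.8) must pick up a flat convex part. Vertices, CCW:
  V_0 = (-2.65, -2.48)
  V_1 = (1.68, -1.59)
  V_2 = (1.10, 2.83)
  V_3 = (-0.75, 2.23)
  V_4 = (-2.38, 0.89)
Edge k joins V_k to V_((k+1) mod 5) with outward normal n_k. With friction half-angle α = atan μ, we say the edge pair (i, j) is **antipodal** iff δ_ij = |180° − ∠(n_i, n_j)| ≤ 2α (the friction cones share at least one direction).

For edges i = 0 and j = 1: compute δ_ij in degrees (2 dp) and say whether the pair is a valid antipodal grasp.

δ = 94.14°, invalid

α = atan 0.8 = 38.66°;  2α = 77.32°
edge 0: e_0 = (+4.33, +0.89);  n_0 = (+0.2013, -0.9795)
edge 1: e_1 = (-0.58, +4.42);  n_1 = (+0.9915, +0.1301)
∠(n_0, n_1) = 85.86°
δ = |180° − 85.86°| = 94.14°
94.14° > 2α = 77.32°  →  invalid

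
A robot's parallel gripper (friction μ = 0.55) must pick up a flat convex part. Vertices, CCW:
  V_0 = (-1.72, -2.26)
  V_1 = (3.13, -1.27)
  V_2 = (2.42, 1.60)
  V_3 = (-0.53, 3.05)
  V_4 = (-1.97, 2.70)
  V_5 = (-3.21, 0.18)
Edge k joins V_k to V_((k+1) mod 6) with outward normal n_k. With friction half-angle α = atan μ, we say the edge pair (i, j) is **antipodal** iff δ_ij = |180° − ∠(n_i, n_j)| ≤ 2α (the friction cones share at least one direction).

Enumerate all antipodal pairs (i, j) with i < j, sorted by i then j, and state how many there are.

count = 6; pairs: (0,2), (0,3), (0,4), (1,4), (1,5), (2,5)

α = atan 0.55 = 28.81°;  2α = 57.62°
n_0 = (+0.2000, -0.9798)
n_1 = (+0.9707, +0.2401)
n_2 = (+0.4411, +0.8974)
n_3 = (-0.2362, +0.9717)
n_4 = (-0.8973, +0.4415)
n_5 = (-0.8535, -0.5212)
  (0,1): δ = 87.64°  ·
  (0,2): δ = 37.71°  ✓
  (0,3): δ = 2.12°  ✓
  (0,4): δ = 52.26°  ✓
  (0,5): δ = 109.87°  ·
  (1,2): δ = 130.07°  ·
  (1,3): δ = 90.23°  ·
  (1,4): δ = 40.10°  ✓
  (1,5): δ = 17.52°  ✓
  (2,3): δ = 140.16°  ·
  (2,4): δ = 90.02°  ·
  (2,5): δ = 32.41°  ✓
  (3,4): δ = 129.86°  ·
  (3,5): δ = 72.25°  ·
  (4,5): δ = 122.39°  ·
antipodal pairs: 6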